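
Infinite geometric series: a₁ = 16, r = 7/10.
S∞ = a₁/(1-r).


S∞ = a₁/(1-r) = 16/(1 - 7/10)
= 16/(3/10)
= 160/3

S∞ = 160/3


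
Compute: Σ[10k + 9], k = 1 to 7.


Σ(10k+9) = 10·Σk + 9·n
= 10·28 + 9·7
= 280 + 63 = 343

Σ = 343


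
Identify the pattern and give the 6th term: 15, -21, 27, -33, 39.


Pattern: alternating sign, magnitude arithmetic (d=6)
Terms: 15, -21, 27, -33, 39
Next term = -45

Next term = -45


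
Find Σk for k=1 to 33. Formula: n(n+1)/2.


n(n+1)/2 = 33×34/2 = 1122/2 = 561

Σk = 561


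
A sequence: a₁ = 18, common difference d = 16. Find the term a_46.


aₙ = a₁ + (n-1)d
= 18 + (46-1)×16
= 18 + 720
= 738

a_46 = 738


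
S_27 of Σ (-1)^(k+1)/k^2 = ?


S = 1 - 1/4 + 1/9 - 1/16 + 1/25 - 1/36 + 1/49 - 1/64 ± ...
= 0.8231
(Full series converges to +π²/12 ≈ +0.8225)

S_27 = 0.8231


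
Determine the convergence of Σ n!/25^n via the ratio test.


aₙ = n!/25^n
a_{n+1}/aₙ = (n+1)!/25^(n+1) × 25^n/n!
= (n+1)/25
L = lim(n→∞) (n+1)/25 = ∞
L > 1 → series DIVERGES

Diverges (ratio test: L = ∞ > 1)


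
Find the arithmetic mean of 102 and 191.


AM = (102 + 191)/2 = 293/2 = 146.5

AM = 146.5


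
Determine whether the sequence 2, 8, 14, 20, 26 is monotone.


Differences: 6, 6, 6, 6
All differences > 0 → strictly INCREASING

Monotonically increasing


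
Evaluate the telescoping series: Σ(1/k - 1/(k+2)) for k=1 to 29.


Telescoping with gap 2: two head and two tail terms survive.
= (1 + 1/2) - (1/30 + 1/31)
= 3/2 - 1/30 - 1/31 = 667/465

Sum = 667/465


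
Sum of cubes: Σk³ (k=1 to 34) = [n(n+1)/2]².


n(n+1)/2 = 34×35/2 = 595
Σk³ = 595² = 354025

Σk³ = 354025


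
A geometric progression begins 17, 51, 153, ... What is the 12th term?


aₙ = a₁·r^(n-1)
= 17×3^11
= 17×177147
= 3011499

a_12 = 3011499


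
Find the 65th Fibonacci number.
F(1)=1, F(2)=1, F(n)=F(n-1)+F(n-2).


Fibonacci sequence: 1, 1, 2, 3, 5, 8, 13, 21, 34, 55, 89, ...
F(65) = 17167680177565

F(65) = 17167680177565


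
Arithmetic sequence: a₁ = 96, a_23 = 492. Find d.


d = (aₙ - a₁)/(n-1)
= (492 - 96)/(23-1)
= 396/22 = 18

d = 18


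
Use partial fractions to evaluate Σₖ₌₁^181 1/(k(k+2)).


1/(k(k+2)) = (1/2)·(1/k - 1/(k+2)) (partial fractions)
Telescoping: Σ = (1/2)·(1 + 1/2 - 1/182 - 1/183) = 24797/33306

Sum = 24797/33306


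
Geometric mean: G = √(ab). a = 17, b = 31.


GM = √(17×31) = √527 = 22.9565

GM = 22.9565


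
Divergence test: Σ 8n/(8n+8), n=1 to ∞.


lim(n→∞) 8n/(8n+8) = 8/8 = 1  (divide numerator and denominator by n)
lim aₙ = 1 ≠ 0 → series DIVERGES

Diverges (lim aₙ = 1 ≠ 0)


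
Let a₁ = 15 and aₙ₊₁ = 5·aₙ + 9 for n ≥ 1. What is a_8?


Computing step by step:
a_1 = 15
a_2 = 84
a_3 = 429
a_4 = 2154
a_5 = 10779
a_6 = 53904
a_7 = 269529
a_8 = 1347654


a_8 = 1347654


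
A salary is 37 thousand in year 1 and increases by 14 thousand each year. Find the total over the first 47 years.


aₙ = 37 + (47-1)×14 = 681
Sₙ = n(a₁+aₙ)/2 = 47×(37+681)/2
= 47×718/2 = 16873

S_47 = 16873


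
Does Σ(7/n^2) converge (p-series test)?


p-series test: Σ c/n^p converges if p > 1, diverges if p ≤ 1 (constant c > 0 doesn't affect convergence).
p = 2
2 > 1 → CONVERGES

Converges (p = 2 > 1)


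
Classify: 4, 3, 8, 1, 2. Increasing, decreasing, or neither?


Differences: -1, 5, -7, 1
Difference at position 2 is +5 (> 0) but position 1 is -1 (< 0) — sequence both rises and falls
→ NOT monotonic

Not monotonic


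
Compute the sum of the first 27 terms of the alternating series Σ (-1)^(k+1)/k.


S = 1 - 1/2 + 1/3 - 1/4 + 1/5 - 1/6 + 1/7 - 1/8 ± ...
= 0.7113
(Full series converges to +ln(2) ≈ +0.6931)

S_27 = 0.7113


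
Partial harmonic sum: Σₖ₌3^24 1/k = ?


Σₖ₌3^24 1/k = 1/3 + 1/4 + 1/5 + ... + 1/24
= 812400067/356948592
≈ 2.276

Sum = 812400067/356948592 ≈ 2.276


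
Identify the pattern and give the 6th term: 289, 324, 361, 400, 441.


Pattern: perfect squares: n²
Terms: 289, 324, 361, 400, 441
Next term = 484

Next term = 484


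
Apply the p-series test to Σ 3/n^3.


p-series test: Σ c/n^p converges if p > 1, diverges if p ≤ 1 (constant c > 0 doesn't affect convergence).
p = 3
3 > 1 → CONVERGES

Converges (p = 3 > 1)


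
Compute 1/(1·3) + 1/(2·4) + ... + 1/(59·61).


1/(k(k+2)) = (1/2)·(1/k - 1/(k+2)) (partial fractions)
Telescoping: Σ = (1/2)·(1 + 1/2 - 1/60 - 1/61) = 5369/7320

Sum = 5369/7320


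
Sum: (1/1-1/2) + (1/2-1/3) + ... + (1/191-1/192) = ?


Telescoping: adjacent terms cancel.
= 1/1 - 1/192
= 1 - 1/192 = 191/192

Sum = 191/192


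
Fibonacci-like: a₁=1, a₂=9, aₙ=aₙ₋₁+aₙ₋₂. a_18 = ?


Computing iteratively: 1, 9, 10, 19, 29, 48, 77, 125, 202, 327, 529, 856, ...
a_18 = 15360

a_18 = 15360


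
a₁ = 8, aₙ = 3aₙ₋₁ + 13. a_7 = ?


Computing step by step:
a_1 = 8
a_2 = 37
a_3 = 124
a_4 = 385
a_5 = 1168
a_6 = 3517
a_7 = 10564


a_7 = 10564


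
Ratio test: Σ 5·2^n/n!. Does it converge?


aₙ = 5·2^n/n!
a_{n+1}/aₙ = 2^(n+1)/(n+1)! × n!/2^n  (constant 5 cancels)
= 2/(n+1)
L = lim(n→∞) 2/(n+1) = 0
L < 1 → series CONVERGES

Converges (ratio test: L = 0 < 1)


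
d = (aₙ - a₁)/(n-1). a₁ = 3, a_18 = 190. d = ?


d = (aₙ - a₁)/(n-1)
= (190 - 3)/(18-1)
= 187/17 = 11

d = 11


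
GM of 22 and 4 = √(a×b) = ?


GM = √(22×4) = √88 = 9.3808

GM = 9.3808


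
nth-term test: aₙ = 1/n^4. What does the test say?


lim(n→∞) 1/n^4 = 0
lim aₙ = 0 → nth-term test is INCONCLUSIVE
(Need other tests; this is actually a convergent p-series with p=4 > 1)

Inconclusive (lim aₙ = 0; need another test)


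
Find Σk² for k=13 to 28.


Σₖ₌13^28 k² = Σₖ₌₁^28 k² − Σₖ₌₁^12 k²
= 28·29·57/6 − 12·13·25/6
= 7714 − 650 = 7064

Σk² = 7064


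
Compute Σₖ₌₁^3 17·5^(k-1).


Sₙ = 17×(5^3 - 1)/(5 - 1)
= 17×(125 - 1)/4
= 17×124/4
= 527

S_3 = 527


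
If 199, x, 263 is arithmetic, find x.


AM = (199 + 263)/2 = 462/2 = 231

AM = 231


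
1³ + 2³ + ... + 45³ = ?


n(n+1)/2 = 45×46/2 = 1035
Σk³ = 1035² = 1071225

Σk³ = 1071225


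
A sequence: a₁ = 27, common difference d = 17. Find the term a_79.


aₙ = a₁ + (n-1)d
= 27 + (79-1)×17
= 27 + 1326
= 1353

a_79 = 1353


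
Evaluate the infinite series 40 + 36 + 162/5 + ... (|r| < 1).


S∞ = a₁/(1-r) = 40/(1 - 9/10)
= 40/(1/10)
= 400

S∞ = 400


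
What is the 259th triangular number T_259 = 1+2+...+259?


n(n+1)/2 = 259×260/2 = 67340/2 = 33670

Σk = 33670


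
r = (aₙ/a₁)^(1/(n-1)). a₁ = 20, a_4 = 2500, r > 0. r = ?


r^(n-1) = aₙ/a₁
r^3 = 2500/20 = 125
r = 125^(1/3)
= 5

r = 5


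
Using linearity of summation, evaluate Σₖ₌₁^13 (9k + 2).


Σ(9k+2) = 9·Σk + 2·n
= 9·91 + 2·13
= 819 + 26 = 845

Σ = 845


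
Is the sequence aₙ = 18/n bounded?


a₁ = 18, a₂ = 18/2, a₃ = 18/3, ...
0 < aₙ ≤ 18 for all n ≥ 1
Lower bound: 0, Upper bound: 18
The sequence IS bounded

Bounded (0 < aₙ ≤ 18)


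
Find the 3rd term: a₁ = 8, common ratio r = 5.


aₙ = a₁·r^(n-1)
= 8×5^2
= 8×25
= 200

a_3 = 200


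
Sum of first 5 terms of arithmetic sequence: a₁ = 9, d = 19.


aₙ = 9 + (5-1)×19 = 85
Sₙ = n(a₁+aₙ)/2 = 5×(9+85)/2
= 5×94/2 = 235

S_5 = 235


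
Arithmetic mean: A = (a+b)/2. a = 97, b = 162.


AM = (97 + 162)/2 = 259/2 = 129.5

AM = 129.5


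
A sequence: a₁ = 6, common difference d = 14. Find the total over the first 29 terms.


aₙ = 6 + (29-1)×14 = 398
Sₙ = n(a₁+aₙ)/2 = 29×(6+398)/2
= 29×404/2 = 5858

S_29 = 5858


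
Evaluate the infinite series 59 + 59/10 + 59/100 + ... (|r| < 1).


S∞ = a₁/(1-r) = 59/(1 - 1/10)
= 59/(9/10)
= 590/9

S∞ = 590/9


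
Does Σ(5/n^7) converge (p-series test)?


p-series test: Σ c/n^p converges if p > 1, diverges if p ≤ 1 (constant c > 0 doesn't affect convergence).
p = 7
7 > 1 → CONVERGES

Converges (p = 7 > 1)


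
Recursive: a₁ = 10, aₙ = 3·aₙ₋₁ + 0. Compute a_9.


Computing step by step:
a_1 = 10
a_2 = 30
a_3 = 90
a_4 = 270
a_5 = 810
a_6 = 2430
a_7 = 7290
a_8 = 21870
a_9 = 65610


a_9 = 65610


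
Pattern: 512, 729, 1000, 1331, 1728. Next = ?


Pattern: perfect cubes: n³
Terms: 512, 729, 1000, 1331, 1728
Next term = 2197

Next term = 2197


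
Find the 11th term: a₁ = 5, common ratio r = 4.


aₙ = a₁·r^(n-1)
= 5×4^10
= 5×1048576
= 5242880

a_11 = 5242880


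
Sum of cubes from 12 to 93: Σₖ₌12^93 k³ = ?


Σₖ₌12^93 k³ = [93·94/2]² − [11·12/2]²
= 19105641 − 4356 = 19101285

Σk³ = 19101285


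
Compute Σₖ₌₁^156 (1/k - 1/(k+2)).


Telescoping with gap 2: two head and two tail terms survive.
= (1 + 1/2) - (1/157 + 1/158)
= 3/2 - 1/157 - 1/158 = 18447/12403

Sum = 18447/12403


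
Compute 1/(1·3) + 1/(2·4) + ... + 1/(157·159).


1/(k(k+2)) = (1/2)·(1/k - 1/(k+2)) (partial fractions)
Telescoping: Σ = (1/2)·(1 + 1/2 - 1/158 - 1/159) = 18683/25122

Sum = 18683/25122


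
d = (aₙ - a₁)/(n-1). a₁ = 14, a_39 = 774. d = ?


d = (aₙ - a₁)/(n-1)
= (774 - 14)/(39-1)
= 760/38 = 20

d = 20


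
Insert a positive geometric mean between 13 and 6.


GM = √(13×6) = √78 = 8.8318

GM = 8.8318


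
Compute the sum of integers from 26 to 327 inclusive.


Σₖ₌26^327 k = Σₖ₌₁^327 k − Σₖ₌₁^25 k
= 327·328/2 − 25·26/2
= 53628 − 325 = 53303

Σk = 53303


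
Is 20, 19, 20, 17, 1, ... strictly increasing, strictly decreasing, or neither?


Differences: -1, 1, -3, -16
Difference at position 2 is +1 (> 0) but position 1 is -1 (< 0) — sequence both rises and falls
→ NOT monotonic

Not monotonic


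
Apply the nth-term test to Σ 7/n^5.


lim(n→∞) 7/n^5 = 0
lim aₙ = 0 → nth-term test is INCONCLUSIVE
(Need other tests; this is actually a convergent p-series with p=5 > 1)

Inconclusive (lim aₙ = 0; need another test)


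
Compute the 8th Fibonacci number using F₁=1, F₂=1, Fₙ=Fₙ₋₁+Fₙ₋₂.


Fibonacci sequence: 1, 1, 2, 3, 5, 8, 13, 21
F(8) = 21

F(8) = 21


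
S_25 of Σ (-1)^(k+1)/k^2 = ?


S = 1 - 1/4 + 1/9 - 1/16 + 1/25 - 1/36 + 1/49 - 1/64 ± ...
= 0.8232
(Full series converges to +π²/12 ≈ +0.8225)

S_25 = 0.8232


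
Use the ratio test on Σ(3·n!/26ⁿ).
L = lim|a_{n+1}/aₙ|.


aₙ = 3·n!/26^n
a_{n+1}/aₙ = (n+1)!/26^(n+1) × 26^n/n!  (constant 3 cancels)
= (n+1)/26
L = lim(n→∞) (n+1)/26 = ∞
L > 1 → series DIVERGES

Diverges (ratio test: L = ∞ > 1)


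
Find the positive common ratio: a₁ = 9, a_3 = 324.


r^(n-1) = aₙ/a₁
r^2 = 324/9 = 36
r = 36^(1/2)
= ±6; taking r > 0 gives r = 6

r = 6


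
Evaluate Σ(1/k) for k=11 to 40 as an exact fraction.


Σₖ₌11^40 1/k = 1/11 + 1/12 + 1/13 + ... + 1/40
= 93645267172279/69388720221600
≈ 1.3496

Sum = 93645267172279/69388720221600 ≈ 1.3496


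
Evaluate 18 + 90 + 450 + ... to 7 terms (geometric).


Sₙ = 18×(5^7 - 1)/(5 - 1)
= 18×(78125 - 1)/4
= 18×78124/4
= 351558

S_7 = 351558


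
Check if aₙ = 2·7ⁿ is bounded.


aₙ = 2·7ⁿ → as n→∞, aₙ→∞ (since base 7 > 1)
No finite upper bound exists
The sequence is UNBOUNDED

Unbounded (aₙ → ∞ as n → ∞)


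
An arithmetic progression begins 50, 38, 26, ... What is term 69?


aₙ = a₁ + (n-1)d
= 50 + (69-1)×-12
= 50 - 816
= -766

a_69 = -766


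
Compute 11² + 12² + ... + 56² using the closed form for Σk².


Σₖ₌11^56 k² = Σₖ₌₁^56 k² − Σₖ₌₁^10 k²
= 56·57·113/6 − 10·11·21/6
= 60116 − 385 = 59731

Σk² = 59731


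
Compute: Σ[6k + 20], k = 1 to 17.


Σ(6k+20) = 6·Σk + 20·n
= 6·153 + 20·17
= 918 + 340 = 1258

Σ = 1258


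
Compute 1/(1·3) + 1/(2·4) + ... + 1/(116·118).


1/(k(k+2)) = (1/2)·(1/k - 1/(k+2)) (partial fractions)
Telescoping: Σ = (1/2)·(1 + 1/2 - 1/117 - 1/118) = 10237/13806

Sum = 10237/13806


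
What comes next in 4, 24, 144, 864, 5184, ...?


Pattern: geometric (r=6)
Terms: 4, 24, 144, 864, 5184
Next term = 31104

Next term = 31104


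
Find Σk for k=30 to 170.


Σₖ₌30^170 k = Σₖ₌₁^170 k − Σₖ₌₁^29 k
= 170·171/2 − 29·30/2
= 14535 − 435 = 14100

Σk = 14100


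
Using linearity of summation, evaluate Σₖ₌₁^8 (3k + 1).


Σ(3k+1) = 3·Σk + 1·n
= 3·36 + 1·8
= 108 + 8 = 116

Σ = 116


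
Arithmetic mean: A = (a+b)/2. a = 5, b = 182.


AM = (5 + 182)/2 = 187/2 = 93.5

AM = 93.5


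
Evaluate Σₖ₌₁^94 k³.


n(n+1)/2 = 94×95/2 = 4465
Σk³ = 4465² = 19936225

Σk³ = 19936225


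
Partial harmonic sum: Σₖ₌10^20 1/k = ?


Σₖ₌10^20 1/k = 1/10 + 1/11 + 1/12 + ... + 1/20
= 178964263/232792560
≈ 0.7688

Sum = 178964263/232792560 ≈ 0.7688


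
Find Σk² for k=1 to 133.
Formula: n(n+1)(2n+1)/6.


n = 133
n(n+1)(2n+1)/6 = 133×134×267/6
= 4758474/6 = 793079

Σk² = 793079


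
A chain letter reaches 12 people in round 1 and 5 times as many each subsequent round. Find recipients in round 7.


aₙ = a₁·r^(n-1)
= 12×5^6
= 12×15625
= 187500

a_7 = 187500


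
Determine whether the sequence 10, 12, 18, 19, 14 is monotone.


Differences: 2, 6, 1, -5
Difference at position 1 is +2 (> 0) but position 4 is -5 (< 0) — sequence both rises and falls
→ NOT monotonic

Not monotonic


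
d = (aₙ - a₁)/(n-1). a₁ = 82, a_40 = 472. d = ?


d = (aₙ - a₁)/(n-1)
= (472 - 82)/(40-1)
= 390/39 = 10

d = 10


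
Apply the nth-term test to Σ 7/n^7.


lim(n→∞) 7/n^7 = 0
lim aₙ = 0 → nth-term test is INCONCLUSIVE
(Need other tests; this is actually a convergent p-series with p=7 > 1)

Inconclusive (lim aₙ = 0; need another test)


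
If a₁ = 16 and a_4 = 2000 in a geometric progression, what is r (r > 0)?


r^(n-1) = aₙ/a₁
r^3 = 2000/16 = 125
r = 125^(1/3)
= 5

r = 5


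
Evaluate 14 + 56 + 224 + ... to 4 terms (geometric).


Sₙ = 14×(4^4 - 1)/(4 - 1)
= 14×(256 - 1)/3
= 14×255/3
= 1190

S_4 = 1190


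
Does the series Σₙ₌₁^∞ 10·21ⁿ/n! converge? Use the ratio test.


aₙ = 10·21^n/n!
a_{n+1}/aₙ = 21^(n+1)/(n+1)! × n!/21^n  (constant 10 cancels)
= 21/(n+1)
L = lim(n→∞) 21/(n+1) = 0
L < 1 → series CONVERGES

Converges (ratio test: L = 0 < 1)


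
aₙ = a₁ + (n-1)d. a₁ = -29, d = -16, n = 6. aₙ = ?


aₙ = a₁ + (n-1)d
= -29 + (6-1)×-16
= -29 - 80
= -109

a_6 = -109


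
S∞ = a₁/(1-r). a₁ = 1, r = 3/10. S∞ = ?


S∞ = a₁/(1-r) = 1/(1 - 3/10)
= 1/(7/10)
= 10/7

S∞ = 10/7


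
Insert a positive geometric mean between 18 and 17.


GM = √(18×17) = √306 = 17.4929

GM = 17.4929


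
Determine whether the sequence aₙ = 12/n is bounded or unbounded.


a₁ = 12, a₂ = 12/2, a₃ = 12/3, ...
0 < aₙ ≤ 12 for all n ≥ 1
Lower bound: 0, Upper bound: 12
The sequence IS bounded

Bounded (0 < aₙ ≤ 12)


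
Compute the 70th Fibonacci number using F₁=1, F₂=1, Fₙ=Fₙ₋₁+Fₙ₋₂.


Fibonacci sequence: 1, 1, 2, 3, 5, 8, 13, 21, 34, 55, 89, ...
F(70) = 190392490709135

F(70) = 190392490709135


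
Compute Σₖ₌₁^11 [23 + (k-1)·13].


aₙ = 23 + (11-1)×13 = 153
Sₙ = n(a₁+aₙ)/2 = 11×(23+153)/2
= 11×176/2 = 968

S_11 = 968


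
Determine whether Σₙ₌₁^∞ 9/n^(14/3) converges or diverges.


p-series test: Σ c/n^p converges if p > 1, diverges if p ≤ 1 (constant c > 0 doesn't affect convergence).
p = 14/3
14/3 > 1 → CONVERGES

Converges (p = 14/3 > 1)


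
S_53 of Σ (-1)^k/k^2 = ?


S = -1 + 1/4 - 1/9 + 1/16 - 1/25 + 1/36 - 1/49 + 1/64 ± ...
= -0.8226
(Full series converges to -π²/12 ≈ -0.8225)

S_53 = -0.8226


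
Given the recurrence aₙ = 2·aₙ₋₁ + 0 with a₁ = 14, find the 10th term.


Computing step by step:
a_1 = 14
a_2 = 28
a_3 = 56
a_4 = 112
a_5 = 224
a_6 = 448
a_7 = 896
a_8 = 1792
a_9 = 3584
a_10 = 7168


a_10 = 7168


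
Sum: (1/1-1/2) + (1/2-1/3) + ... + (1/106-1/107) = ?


Telescoping: adjacent terms cancel.
= 1/1 - 1/107
= 1 - 1/107 = 106/107

Sum = 106/107


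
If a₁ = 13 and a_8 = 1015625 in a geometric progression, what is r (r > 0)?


r^(n-1) = aₙ/a₁
r^7 = 1015625/13 = 78125
r = 78125^(1/7)
= 5

r = 5


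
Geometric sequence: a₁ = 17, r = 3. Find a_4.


aₙ = a₁·r^(n-1)
= 17×3^3
= 17×27
= 459

a_4 = 459


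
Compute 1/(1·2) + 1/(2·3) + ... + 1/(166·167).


1/(k(k+1)) = 1/k - 1/(k+1) (partial fractions)
Telescoping: Σ = 1 - 1/167 = 166/167

Sum = 166/167


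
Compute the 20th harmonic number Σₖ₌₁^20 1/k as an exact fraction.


H_20 = 1/1 + 1/2 + 1/3 + ... + 1/20
= 55835135/15519504
≈ 3.5977

H_20 = 55835135/15519504 ≈ 3.5977


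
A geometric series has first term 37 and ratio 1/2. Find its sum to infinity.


S∞ = a₁/(1-r) = 37/(1 - 1/2)
= 37/(1/2)
= 74

S∞ = 74


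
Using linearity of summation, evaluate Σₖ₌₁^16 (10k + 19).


Σ(10k+19) = 10·Σk + 19·n
= 10·136 + 19·16
= 1360 + 304 = 1664

Σ = 1664


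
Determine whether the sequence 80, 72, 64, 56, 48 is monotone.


Differences: -8, -8, -8, -8
All differences < 0 → strictly DECREASING

Monotonically decreasing


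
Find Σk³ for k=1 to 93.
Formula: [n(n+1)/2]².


n(n+1)/2 = 93×94/2 = 4371
Σk³ = 4371² = 19105641

Σk³ = 19105641


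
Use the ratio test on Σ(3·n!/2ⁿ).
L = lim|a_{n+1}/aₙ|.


aₙ = 3·n!/2^n
a_{n+1}/aₙ = (n+1)!/2^(n+1) × 2^n/n!  (constant 3 cancels)
= (n+1)/2
L = lim(n→∞) (n+1)/2 = ∞
L > 1 → series DIVERGES

Diverges (ratio test: L = ∞ > 1)


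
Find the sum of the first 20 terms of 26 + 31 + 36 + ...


aₙ = 26 + (20-1)×5 = 121
Sₙ = n(a₁+aₙ)/2 = 20×(26+121)/2
= 20×147/2 = 1470

S_20 = 1470


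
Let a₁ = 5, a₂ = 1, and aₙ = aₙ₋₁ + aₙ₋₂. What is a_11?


Computing iteratively: 5, 1, 6, 7, 13, 20, 33, 53, 86, 139, 225
a_11 = 225

a_11 = 225


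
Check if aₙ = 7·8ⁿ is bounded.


aₙ = 7·8ⁿ → as n→∞, aₙ→∞ (since base 8 > 1)
No finite upper bound exists
The sequence is UNBOUNDED

Unbounded (aₙ → ∞ as n → ∞)


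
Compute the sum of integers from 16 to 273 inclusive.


Σₖ₌16^273 k = Σₖ₌₁^273 k − Σₖ₌₁^15 k
= 273·274/2 − 15·16/2
= 37401 − 120 = 37281

Σk = 37281


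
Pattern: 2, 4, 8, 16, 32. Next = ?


Pattern: powers of 2: 2ⁿ
Terms: 2, 4, 8, 16, 32
Next term = 64

Next term = 64


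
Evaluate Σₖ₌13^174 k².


Σₖ₌13^174 k² = Σₖ₌₁^174 k² − Σₖ₌₁^12 k²
= 174·175·349/6 − 12·13·25/6
= 1771175 − 650 = 1770525

Σk² = 1770525


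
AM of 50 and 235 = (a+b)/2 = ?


AM = (50 + 235)/2 = 285/2 = 142.5

AM = 142.5


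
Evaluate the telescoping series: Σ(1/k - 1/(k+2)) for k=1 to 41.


Telescoping with gap 2: two head and two tail terms survive.
= (1 + 1/2) - (1/42 + 1/43)
= 3/2 - 1/42 - 1/43 = 1312/903

Sum = 1312/903


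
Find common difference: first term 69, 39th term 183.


d = (aₙ - a₁)/(n-1)
= (183 - 69)/(39-1)
= 114/38 = 3

d = 3


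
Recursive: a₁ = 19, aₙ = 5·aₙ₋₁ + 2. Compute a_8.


Computing step by step:
a_1 = 19
a_2 = 97
a_3 = 487
a_4 = 2437
a_5 = 12187
a_6 = 60937
a_7 = 304687
a_8 = 1523437


a_8 = 1523437


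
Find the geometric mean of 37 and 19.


GM = √(37×19) = √703 = 26.5141

GM = 26.5141


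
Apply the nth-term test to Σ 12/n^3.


lim(n→∞) 12/n^3 = 0
lim aₙ = 0 → nth-term test is INCONCLUSIVE
(Need other tests; this is actually a convergent p-series with p=3 > 1)

Inconclusive (lim aₙ = 0; need another test)


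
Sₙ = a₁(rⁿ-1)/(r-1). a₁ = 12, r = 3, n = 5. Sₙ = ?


Sₙ = 12×(3^5 - 1)/(3 - 1)
= 12×(243 - 1)/2
= 12×242/2
= 1452

S_5 = 1452


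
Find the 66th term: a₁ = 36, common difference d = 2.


aₙ = a₁ + (n-1)d
= 36 + (66-1)×2
= 36 + 130
= 166

a_66 = 166


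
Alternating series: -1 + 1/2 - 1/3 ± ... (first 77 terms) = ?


S = -1 + 1/2 - 1/3 + 1/4 - 1/5 + 1/6 - 1/7 + 1/8 ± ...
= -0.6996
(Full series converges to -ln(2) ≈ -0.6931)

S_77 = -0.6996


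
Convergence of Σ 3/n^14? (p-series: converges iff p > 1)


p-series test: Σ c/n^p converges if p > 1, diverges if p ≤ 1 (constant c > 0 doesn't affect convergence).
p = 14
14 > 1 → CONVERGES

Converges (p = 14 > 1)


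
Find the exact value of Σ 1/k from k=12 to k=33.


Σₖ₌12^33 1/k = 1/12 + 1/13 + 1/14 + ... + 1/33
= 154355972958659/144403552893600
≈ 1.0689

Sum = 154355972958659/144403552893600 ≈ 1.0689


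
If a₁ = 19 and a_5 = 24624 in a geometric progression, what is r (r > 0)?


r^(n-1) = aₙ/a₁
r^4 = 24624/19 = 1296
r = 1296^(1/4)
= ±6; taking r > 0 gives r = 6

r = 6


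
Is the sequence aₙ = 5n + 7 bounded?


aₙ = 5n + 7 → as n→∞, aₙ→∞
No finite upper bound exists
The sequence is UNBOUNDED

Unbounded (aₙ → ∞ as n → ∞)


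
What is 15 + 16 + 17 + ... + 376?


Σₖ₌15^376 k = Σₖ₌₁^376 k − Σₖ₌₁^14 k
= 376·377/2 − 14·15/2
= 70876 − 105 = 70771

Σk = 70771


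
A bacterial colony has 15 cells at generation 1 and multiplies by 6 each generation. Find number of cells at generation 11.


aₙ = a₁·r^(n-1)
= 15×6^10
= 15×60466176
= 906992640

a_11 = 906992640


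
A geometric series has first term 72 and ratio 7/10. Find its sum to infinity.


S∞ = a₁/(1-r) = 72/(1 - 7/10)
= 72/(3/10)
= 240

S∞ = 240


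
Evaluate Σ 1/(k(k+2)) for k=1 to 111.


1/(k(k+2)) = (1/2)·(1/k - 1/(k+2)) (partial fractions)
Telescoping: Σ = (1/2)·(1 + 1/2 - 1/112 - 1/113) = 18759/25312

Sum = 18759/25312


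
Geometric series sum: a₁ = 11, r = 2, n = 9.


Sₙ = 11×(2^9 - 1)/(2 - 1)
= 11×(512 - 1)/1
= 11×511/1
= 5621

S_9 = 5621


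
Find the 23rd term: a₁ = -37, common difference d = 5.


aₙ = a₁ + (n-1)d
= -37 + (23-1)×5
= -37 + 110
= 73

a_23 = 73


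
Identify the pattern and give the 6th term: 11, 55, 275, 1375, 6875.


Pattern: geometric (r=5)
Terms: 11, 55, 275, 1375, 6875
Next term = 34375

Next term = 34375


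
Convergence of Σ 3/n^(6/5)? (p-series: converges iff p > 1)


p-series test: Σ c/n^p converges if p > 1, diverges if p ≤ 1 (constant c > 0 doesn't affect convergence).
p = 6/5
6/5 > 1 → CONVERGES

Converges (p = 6/5 > 1)


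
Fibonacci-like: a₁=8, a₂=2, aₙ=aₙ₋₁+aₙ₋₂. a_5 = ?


Computing iteratively: 8, 2, 10, 12, 22
a_5 = 22

a_5 = 22


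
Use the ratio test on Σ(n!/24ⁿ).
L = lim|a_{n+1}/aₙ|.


aₙ = n!/24^n
a_{n+1}/aₙ = (n+1)!/24^(n+1) × 24^n/n!
= (n+1)/24
L = lim(n→∞) (n+1)/24 = ∞
L > 1 → series DIVERGES

Diverges (ratio test: L = ∞ > 1)


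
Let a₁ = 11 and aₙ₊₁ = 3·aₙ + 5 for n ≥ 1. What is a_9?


Computing step by step:
a_1 = 11
a_2 = 38
a_3 = 119
a_4 = 362
a_5 = 1091
a_6 = 3278
a_7 = 9839
a_8 = 29522
a_9 = 88571


a_9 = 88571


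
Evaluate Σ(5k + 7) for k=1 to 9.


Σ(5k+7) = 5·Σk + 7·n
= 5·45 + 7·9
= 225 + 63 = 288

Σ = 288


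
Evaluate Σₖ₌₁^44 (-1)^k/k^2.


S = -1 + 1/4 - 1/9 + 1/16 - 1/25 + 1/36 - 1/49 + 1/64 ± ...
= -0.8222
(Full series converges to -π²/12 ≈ -0.8225)

S_44 = -0.8222


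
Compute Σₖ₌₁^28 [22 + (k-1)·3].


aₙ = 22 + (28-1)×3 = 103
Sₙ = n(a₁+aₙ)/2 = 28×(22+103)/2
= 28×125/2 = 1750

S_28 = 1750


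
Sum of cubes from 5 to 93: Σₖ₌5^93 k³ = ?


Σₖ₌5^93 k³ = [93·94/2]² − [4·5/2]²
= 19105641 − 100 = 19105541

Σk³ = 19105541


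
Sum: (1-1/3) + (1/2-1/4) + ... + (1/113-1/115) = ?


Telescoping with gap 2: two head and two tail terms survive.
= (1 + 1/2) - (1/114 + 1/115)
= 3/2 - 1/114 - 1/115 = 9718/6555

Sum = 9718/6555


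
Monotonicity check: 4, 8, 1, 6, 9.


Differences: 4, -7, 5, 3
Difference at position 1 is +4 (> 0) but position 2 is -7 (< 0) — sequence both rises and falls
→ NOT monotonic

Not monotonic


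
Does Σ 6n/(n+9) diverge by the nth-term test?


lim(n→∞) 6n/(n+9) = 6/1 = 6  (divide numerator and denominator by n)
lim aₙ = 6 ≠ 0 → series DIVERGES

Diverges (lim aₙ = 6 ≠ 0)


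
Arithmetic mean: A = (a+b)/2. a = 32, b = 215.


AM = (32 + 215)/2 = 247/2 = 123.5

AM = 123.5


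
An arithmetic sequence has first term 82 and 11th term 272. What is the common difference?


d = (aₙ - a₁)/(n-1)
= (272 - 82)/(11-1)
= 190/10 = 19

d = 19


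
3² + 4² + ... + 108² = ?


Σₖ₌3^108 k² = Σₖ₌₁^108 k² − Σₖ₌₁^2 k²
= 108·109·217/6 − 2·3·5/6
= 425754 − 5 = 425749

Σk² = 425749


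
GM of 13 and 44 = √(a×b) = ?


GM = √(13×44) = √572 = 23.9165

GM = 23.9165


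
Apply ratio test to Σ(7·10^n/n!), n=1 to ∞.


aₙ = 7·10^n/n!
a_{n+1}/aₙ = 10^(n+1)/(n+1)! × n!/10^n  (constant 7 cancels)
= 10/(n+1)
L = lim(n→∞) 10/(n+1) = 0
L < 1 → series CONVERGES

Converges (ratio test: L = 0 < 1)


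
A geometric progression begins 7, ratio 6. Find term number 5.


aₙ = a₁·r^(n-1)
= 7×6^4
= 7×1296
= 9072

a_5 = 9072


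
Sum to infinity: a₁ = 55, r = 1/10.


S∞ = a₁/(1-r) = 55/(1 - 1/10)
= 55/(9/10)
= 550/9

S∞ = 550/9


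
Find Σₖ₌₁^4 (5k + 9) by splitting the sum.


Σ(5k+9) = 5·Σk + 9·n
= 5·10 + 9·4
= 50 + 36 = 86

Σ = 86


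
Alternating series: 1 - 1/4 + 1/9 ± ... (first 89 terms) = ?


S = 1 - 1/4 + 1/9 - 1/16 + 1/25 - 1/36 + 1/49 - 1/64 ± ...
= 0.8225
(Full series converges to +π²/12 ≈ +0.8225)

S_89 = 0.8225


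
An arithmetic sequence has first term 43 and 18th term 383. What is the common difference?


d = (aₙ - a₁)/(n-1)
= (383 - 43)/(18-1)
= 340/17 = 20

d = 20


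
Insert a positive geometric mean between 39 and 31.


GM = √(39×31) = √1209 = 34.7707

GM = 34.7707


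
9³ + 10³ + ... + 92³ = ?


Σₖ₌9^92 k³ = [92·93/2]² − [8·9/2]²
= 18301284 − 1296 = 18299988

Σk³ = 18299988


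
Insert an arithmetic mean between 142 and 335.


AM = (142 + 335)/2 = 477/2 = 238.5

AM = 238.5


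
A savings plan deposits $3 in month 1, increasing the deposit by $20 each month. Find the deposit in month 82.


aₙ = a₁ + (n-1)d
= 3 + (82-1)×20
= 3 + 1620
= 1623

a_82 = 1623


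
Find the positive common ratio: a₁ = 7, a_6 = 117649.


r^(n-1) = aₙ/a₁
r^5 = 117649/7 = 16807
r = 16807^(1/5)
= 7

r = 7


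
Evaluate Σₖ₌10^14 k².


Σₖ₌10^14 k² = Σₖ₌₁^14 k² − Σₖ₌₁^9 k²
= 14·15·29/6 − 9·10·19/6
= 1015 − 285 = 730

Σk² = 730


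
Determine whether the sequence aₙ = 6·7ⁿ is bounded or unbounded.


aₙ = 6·7ⁿ → as n→∞, aₙ→∞ (since base 7 > 1)
No finite upper bound exists
The sequence is UNBOUNDED

Unbounded (aₙ → ∞ as n → ∞)


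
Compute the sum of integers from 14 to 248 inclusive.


Σₖ₌14^248 k = Σₖ₌₁^248 k − Σₖ₌₁^13 k
= 248·249/2 − 13·14/2
= 30876 − 91 = 30785

Σk = 30785


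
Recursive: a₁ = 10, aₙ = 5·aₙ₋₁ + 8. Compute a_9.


Computing step by step:
a_1 = 10
a_2 = 58
a_3 = 298
a_4 = 1498
a_5 = 7498
a_6 = 37498
a_7 = 187498
a_8 = 937498
a_9 = 4687498


a_9 = 4687498


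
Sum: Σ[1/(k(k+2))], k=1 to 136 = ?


1/(k(k+2)) = (1/2)·(1/k - 1/(k+2)) (partial fractions)
Telescoping: Σ = (1/2)·(1 + 1/2 - 1/137 - 1/138) = 7021/9453

Sum = 7021/9453


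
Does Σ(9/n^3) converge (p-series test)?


p-series test: Σ c/n^p converges if p > 1, diverges if p ≤ 1 (constant c > 0 doesn't affect convergence).
p = 3
3 > 1 → CONVERGES

Converges (p = 3 > 1)


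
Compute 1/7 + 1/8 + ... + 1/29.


Σₖ₌7^29 1/k = 1/7 + 1/8 + 1/9 + ... + 1/29
= 3520777082527/2329089562800
≈ 1.5117

Sum = 3520777082527/2329089562800 ≈ 1.5117


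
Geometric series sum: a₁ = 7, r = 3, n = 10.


Sₙ = 7×(3^10 - 1)/(3 - 1)
= 7×(59049 - 1)/2
= 7×59048/2
= 206668

S_10 = 206668


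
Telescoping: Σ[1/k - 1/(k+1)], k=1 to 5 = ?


Telescoping: adjacent terms cancel.
= 1/1 - 1/6
= 1 - 1/6 = 5/6

Sum = 5/6


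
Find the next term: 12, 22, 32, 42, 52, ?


Pattern: arithmetic (d=10)
Terms: 12, 22, 32, 42, 52
Next term = 62

Next term = 62


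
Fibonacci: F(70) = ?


Fibonacci sequence: 1, 1, 2, 3, 5, 8, 13, 21, 34, 55, 89, ...
F(70) = 190392490709135

F(70) = 190392490709135


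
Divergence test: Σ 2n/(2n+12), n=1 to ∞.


lim(n→∞) 2n/(2n+12) = 2/2 = 1  (divide numerator and denominator by n)
lim aₙ = 1 ≠ 0 → series DIVERGES

Diverges (lim aₙ = 1 ≠ 0)


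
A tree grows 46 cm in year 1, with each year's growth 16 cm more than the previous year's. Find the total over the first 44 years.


aₙ = 46 + (44-1)×16 = 734
Sₙ = n(a₁+aₙ)/2 = 44×(46+734)/2
= 44×780/2 = 17160

S_44 = 17160


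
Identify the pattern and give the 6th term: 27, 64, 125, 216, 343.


Pattern: perfect cubes: n³
Terms: 27, 64, 125, 216, 343
Next term = 512

Next term = 512


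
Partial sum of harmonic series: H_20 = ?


H_20 = 1/1 + 1/2 + 1/3 + ... + 1/20
= 55835135/15519504
≈ 3.5977

H_20 = 55835135/15519504 ≈ 3.5977


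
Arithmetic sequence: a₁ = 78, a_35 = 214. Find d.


d = (aₙ - a₁)/(n-1)
= (214 - 78)/(35-1)
= 136/34 = 4

d = 4


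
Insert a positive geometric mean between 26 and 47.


GM = √(26×47) = √1222 = 34.9571

GM = 34.9571


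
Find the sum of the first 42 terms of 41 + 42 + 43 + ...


aₙ = 41 + (42-1)×1 = 82
Sₙ = n(a₁+aₙ)/2 = 42×(41+82)/2
= 42×123/2 = 2583

S_42 = 2583


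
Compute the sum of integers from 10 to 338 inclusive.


Σₖ₌10^338 k = Σₖ₌₁^338 k − Σₖ₌₁^9 k
= 338·339/2 − 9·10/2
= 57291 − 45 = 57246

Σk = 57246


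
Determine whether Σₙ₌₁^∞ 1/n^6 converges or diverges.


p-series test: Σ c/n^p converges if p > 1, diverges if p ≤ 1 (constant c > 0 doesn't affect convergence).
p = 6
6 > 1 → CONVERGES

Converges (p = 6 > 1)


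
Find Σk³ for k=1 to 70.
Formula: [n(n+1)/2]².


n(n+1)/2 = 70×71/2 = 2485
Σk³ = 2485² = 6175225

Σk³ = 6175225


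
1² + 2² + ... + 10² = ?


n = 10
n(n+1)(2n+1)/6 = 10×11×21/6
= 2310/6 = 385

Σk² = 385


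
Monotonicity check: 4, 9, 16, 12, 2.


Differences: 5, 7, -4, -10
Difference at position 1 is +5 (> 0) but position 3 is -4 (< 0) — sequence both rises and falls
→ NOT monotonic

Not monotonic


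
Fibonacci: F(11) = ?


Fibonacci sequence: 1, 1, 2, 3, 5, 8, 13, 21, 34, 55, 89
F(11) = 89

F(11) = 89


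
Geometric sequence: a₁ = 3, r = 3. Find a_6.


aₙ = a₁·r^(n-1)
= 3×3^5
= 3×243
= 729

a_6 = 729


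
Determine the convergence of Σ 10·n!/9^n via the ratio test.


aₙ = 10·n!/9^n
a_{n+1}/aₙ = (n+1)!/9^(n+1) × 9^n/n!  (constant 10 cancels)
= (n+1)/9
L = lim(n→∞) (n+1)/9 = ∞
L > 1 → series DIVERGES

Diverges (ratio test: L = ∞ > 1)


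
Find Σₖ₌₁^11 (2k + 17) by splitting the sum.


Σ(2k+17) = 2·Σk + 17·n
= 2·66 + 17·11
= 132 + 187 = 319

Σ = 319


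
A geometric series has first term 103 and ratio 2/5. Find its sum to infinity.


S∞ = a₁/(1-r) = 103/(1 - 2/5)
= 103/(3/5)
= 515/3

S∞ = 515/3


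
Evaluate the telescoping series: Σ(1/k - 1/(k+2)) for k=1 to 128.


Telescoping with gap 2: two head and two tail terms survive.
= (1 + 1/2) - (1/129 + 1/130)
= 3/2 - 1/129 - 1/130 = 12448/8385

Sum = 12448/8385


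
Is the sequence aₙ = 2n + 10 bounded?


aₙ = 2n + 10 → as n→∞, aₙ→∞
No finite upper bound exists
The sequence is UNBOUNDED

Unbounded (aₙ → ∞ as n → ∞)


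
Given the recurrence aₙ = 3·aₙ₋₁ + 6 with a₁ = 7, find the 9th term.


Computing step by step:
a_1 = 7
a_2 = 27
a_3 = 87
a_4 = 267
a_5 = 807
a_6 = 2427
a_7 = 7287
a_8 = 21867
a_9 = 65607


a_9 = 65607


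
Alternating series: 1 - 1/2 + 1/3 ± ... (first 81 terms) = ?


S = 1 - 1/2 + 1/3 - 1/4 + 1/5 - 1/6 + 1/7 - 1/8 ± ...
= 0.6993
(Full series converges to +ln(2) ≈ +0.6931)

S_81 = 0.6993


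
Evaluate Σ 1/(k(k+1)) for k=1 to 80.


1/(k(k+1)) = 1/k - 1/(k+1) (partial fractions)
Telescoping: Σ = 1 - 1/81 = 80/81

Sum = 80/81


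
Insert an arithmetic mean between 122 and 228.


AM = (122 + 228)/2 = 350/2 = 175

AM = 175


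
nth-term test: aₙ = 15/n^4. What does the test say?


lim(n→∞) 15/n^4 = 0
lim aₙ = 0 → nth-term test is INCONCLUSIVE
(Need other tests; this is actually a convergent p-series with p=4 > 1)

Inconclusive (lim aₙ = 0; need another test)


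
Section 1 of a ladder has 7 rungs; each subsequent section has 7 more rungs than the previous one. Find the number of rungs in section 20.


aₙ = a₁ + (n-1)d
= 7 + (20-1)×7
= 7 + 133
= 140

a_20 = 140


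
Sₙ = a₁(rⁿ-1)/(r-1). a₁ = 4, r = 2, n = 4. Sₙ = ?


Sₙ = 4×(2^4 - 1)/(2 - 1)
= 4×(16 - 1)/1
= 4×15/1
= 60

S_4 = 60


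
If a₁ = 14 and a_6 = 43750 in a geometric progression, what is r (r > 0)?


r^(n-1) = aₙ/a₁
r^5 = 43750/14 = 3125
r = 3125^(1/5)
= 5

r = 5


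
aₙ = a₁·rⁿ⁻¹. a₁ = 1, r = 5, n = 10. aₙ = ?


aₙ = a₁·r^(n-1)
= 1×5^9
= 1×1953125
= 1953125

a_10 = 1953125


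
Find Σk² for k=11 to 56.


Σₖ₌11^56 k² = Σₖ₌₁^56 k² − Σₖ₌₁^10 k²
= 56·57·113/6 − 10·11·21/6
= 60116 − 385 = 59731

Σk² = 59731


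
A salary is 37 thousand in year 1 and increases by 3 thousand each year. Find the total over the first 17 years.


aₙ = 37 + (17-1)×3 = 85
Sₙ = n(a₁+aₙ)/2 = 17×(37+85)/2
= 17×122/2 = 1037

S_17 = 1037


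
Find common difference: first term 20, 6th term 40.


d = (aₙ - a₁)/(n-1)
= (40 - 20)/(6-1)
= 20/5 = 4

d = 4


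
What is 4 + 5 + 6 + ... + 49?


Σₖ₌4^49 k = Σₖ₌₁^49 k − Σₖ₌₁^3 k
= 49·50/2 − 3·4/2
= 1225 − 6 = 1219

Σk = 1219


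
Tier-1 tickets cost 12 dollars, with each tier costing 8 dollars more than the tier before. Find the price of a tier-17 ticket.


aₙ = a₁ + (n-1)d
= 12 + (17-1)×8
= 12 + 128
= 140

a_17 = 140


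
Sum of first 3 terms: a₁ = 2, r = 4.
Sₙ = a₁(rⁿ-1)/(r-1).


Sₙ = 2×(4^3 - 1)/(4 - 1)
= 2×(64 - 1)/3
= 2×63/3
= 42

S_3 = 42


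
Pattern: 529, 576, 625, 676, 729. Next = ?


Pattern: perfect squares: n²
Terms: 529, 576, 625, 676, 729
Next term = 784

Next term = 784


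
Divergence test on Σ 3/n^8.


lim(n→∞) 3/n^8 = 0
lim aₙ = 0 → nth-term test is INCONCLUSIVE
(Need other tests; this is actually a convergent p-series with p=8 > 1)

Inconclusive (lim aₙ = 0; need another test)


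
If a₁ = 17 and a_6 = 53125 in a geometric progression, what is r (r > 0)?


r^(n-1) = aₙ/a₁
r^5 = 53125/17 = 3125
r = 3125^(1/5)
= 5

r = 5


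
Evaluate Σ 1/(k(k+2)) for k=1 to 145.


1/(k(k+2)) = (1/2)·(1/k - 1/(k+2)) (partial fractions)
Telescoping: Σ = (1/2)·(1 + 1/2 - 1/146 - 1/147) = 7975/10731

Sum = 7975/10731


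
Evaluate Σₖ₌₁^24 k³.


n(n+1)/2 = 24×25/2 = 300
Σk³ = 300² = 90000

Σk³ = 90000


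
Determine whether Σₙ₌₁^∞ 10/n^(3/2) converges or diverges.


p-series test: Σ c/n^p converges if p > 1, diverges if p ≤ 1 (constant c > 0 doesn't affect convergence).
p = 3/2
3/2 > 1 → CONVERGES

Converges (p = 3/2 > 1)


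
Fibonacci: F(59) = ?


Fibonacci sequence: 1, 1, 2, 3, 5, 8, 13, 21, 34, 55, 89, ...
F(59) = 956722026041

F(59) = 956722026041


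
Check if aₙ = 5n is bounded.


aₙ = 5n → as n→∞, aₙ→∞
No finite upper bound exists
The sequence is UNBOUNDED

Unbounded (aₙ → ∞ as n → ∞)


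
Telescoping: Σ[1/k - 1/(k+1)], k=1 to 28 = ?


Telescoping: adjacent terms cancel.
= 1/1 - 1/29
= 1 - 1/29 = 28/29

Sum = 28/29


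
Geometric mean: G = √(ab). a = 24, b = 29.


GM = √(24×29) = √696 = 26.3818

GM = 26.3818


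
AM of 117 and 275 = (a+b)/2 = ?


AM = (117 + 275)/2 = 392/2 = 196

AM = 196


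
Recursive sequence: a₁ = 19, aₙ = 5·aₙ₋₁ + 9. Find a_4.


Computing step by step:
a_1 = 19
a_2 = 104
a_3 = 529
a_4 = 2654


a_4 = 2654


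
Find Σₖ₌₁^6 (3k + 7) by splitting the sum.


Σ(3k+7) = 3·Σk + 7·n
= 3·21 + 7·6
= 63 + 42 = 105

Σ = 105


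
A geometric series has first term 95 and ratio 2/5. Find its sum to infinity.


S∞ = a₁/(1-r) = 95/(1 - 2/5)
= 95/(3/5)
= 475/3

S∞ = 475/3


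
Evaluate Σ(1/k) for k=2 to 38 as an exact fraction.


Σₖ₌2^38 1/k = 1/2 + 1/3 + 1/4 + ... + 1/38
= 1567859927923033/485721041551200
≈ 3.2279

Sum = 1567859927923033/485721041551200 ≈ 3.2279


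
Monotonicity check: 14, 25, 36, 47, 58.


Differences: 11, 11, 11, 11
All differences > 0 → strictly INCREASING

Monotonically increasing


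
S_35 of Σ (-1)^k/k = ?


S = -1 + 1/2 - 1/3 + 1/4 - 1/5 + 1/6 - 1/7 + 1/8 ± ...
= -0.7072
(Full series converges to -ln(2) ≈ -0.6931)

S_35 = -0.7072


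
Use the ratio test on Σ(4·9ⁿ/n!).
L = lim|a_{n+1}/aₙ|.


aₙ = 4·9^n/n!
a_{n+1}/aₙ = 9^(n+1)/(n+1)! × n!/9^n  (constant 4 cancels)
= 9/(n+1)
L = lim(n→∞) 9/(n+1) = 0
L < 1 → series CONVERGES

Converges (ratio test: L = 0 < 1)


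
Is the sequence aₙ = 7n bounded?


aₙ = 7n → as n→∞, aₙ→∞
No finite upper bound exists
The sequence is UNBOUNDED

Unbounded (aₙ → ∞ as n → ∞)


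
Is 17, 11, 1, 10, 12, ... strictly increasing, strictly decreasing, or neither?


Differences: -6, -10, 9, 2
Difference at position 3 is +9 (> 0) but position 1 is -6 (< 0) — sequence both rises and falls
→ NOT monotonic

Not monotonic


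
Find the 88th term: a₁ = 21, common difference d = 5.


aₙ = a₁ + (n-1)d
= 21 + (88-1)×5
= 21 + 435
= 456

a_88 = 456


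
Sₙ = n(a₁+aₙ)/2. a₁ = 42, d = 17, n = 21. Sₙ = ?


aₙ = 42 + (21-1)×17 = 382
Sₙ = n(a₁+aₙ)/2 = 21×(42+382)/2
= 21×424/2 = 4452

S_21 = 4452


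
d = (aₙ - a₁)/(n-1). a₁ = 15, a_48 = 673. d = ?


d = (aₙ - a₁)/(n-1)
= (673 - 15)/(48-1)
= 658/47 = 14

d = 14


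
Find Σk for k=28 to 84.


Σₖ₌28^84 k = Σₖ₌₁^84 k − Σₖ₌₁^27 k
= 84·85/2 − 27·28/2
= 3570 − 378 = 3192

Σk = 3192


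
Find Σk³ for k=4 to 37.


Σₖ₌4^37 k³ = [37·38/2]² − [3·4/2]²
= 494209 − 36 = 494173

Σk³ = 494173


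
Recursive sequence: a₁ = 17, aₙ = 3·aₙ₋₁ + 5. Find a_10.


Computing step by step:
a_1 = 17
a_2 = 56
a_3 = 173
a_4 = 524
a_5 = 1577
a_6 = 4736
a_7 = 14213
a_8 = 42644
a_9 = 127937
a_10 = 383816


a_10 = 383816


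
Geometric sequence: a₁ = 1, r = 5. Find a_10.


aₙ = a₁·r^(n-1)
= 1×5^9
= 1×1953125
= 1953125

a_10 = 1953125


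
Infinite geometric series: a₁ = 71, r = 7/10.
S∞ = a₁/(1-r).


S∞ = a₁/(1-r) = 71/(1 - 7/10)
= 71/(3/10)
= 710/3

S∞ = 710/3


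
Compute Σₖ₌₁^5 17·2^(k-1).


Sₙ = 17×(2^5 - 1)/(2 - 1)
= 17×(32 - 1)/1
= 17×31/1
= 527

S_5 = 527


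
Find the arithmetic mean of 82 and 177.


AM = (82 + 177)/2 = 259/2 = 129.5

AM = 129.5


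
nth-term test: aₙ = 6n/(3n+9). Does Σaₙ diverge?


lim(n→∞) 6n/(3n+9) = 6/3 = 2  (divide numerator and denominator by n)
lim aₙ = 2 ≠ 0 → series DIVERGES

Diverges (lim aₙ = 2 ≠ 0)
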